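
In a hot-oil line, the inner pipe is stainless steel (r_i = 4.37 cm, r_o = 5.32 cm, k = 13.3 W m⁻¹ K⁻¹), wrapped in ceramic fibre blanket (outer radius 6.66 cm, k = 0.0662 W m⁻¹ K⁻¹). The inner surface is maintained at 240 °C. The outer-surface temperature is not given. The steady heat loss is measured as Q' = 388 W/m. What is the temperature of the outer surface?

T_out = 29.5 °C

Sum the resistances:
  R'_stainless steel = ln(0.0532/0.0437)/(2πk) = 0.1967/(2π·13.3) = 0.002354 m·K/W
  R'_ceramic fibre blanket = ln(0.0666/0.0532)/(2πk) = 0.2246/(2π·0.0662) = 0.5401 m·K/W
ΣR = 0.5424 m·K/W
ΔT = Q'·ΣR = 388 × 0.5424 = 210.5 K
Heat flows outward, so T_out = T_in − ΔT = 240 − 210.5 = 29.5 °C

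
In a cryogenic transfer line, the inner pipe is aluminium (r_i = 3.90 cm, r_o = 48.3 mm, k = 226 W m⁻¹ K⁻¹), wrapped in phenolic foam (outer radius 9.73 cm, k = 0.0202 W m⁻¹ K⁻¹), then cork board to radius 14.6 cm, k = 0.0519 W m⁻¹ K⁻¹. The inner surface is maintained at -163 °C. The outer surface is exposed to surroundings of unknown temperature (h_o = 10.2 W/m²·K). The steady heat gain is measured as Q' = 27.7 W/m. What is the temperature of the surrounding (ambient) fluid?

T_out = 27.3 °C

Series resistances:
  R'_aluminium = ln(0.0483/0.0390)/(2πk) = 0.2139/(2π·226) = 1.506×10^-4 m·K/W
  R'_phenolic foam = ln(0.0973/0.0483)/(2πk) = 0.7004/(2π·0.0202) = 5.518 m·K/W
  R'_cork board = ln(0.146/0.0973)/(2πk) = 0.4058/(2π·0.0519) = 1.244 m·K/W
  R'_conv,out = 1/(2πr h) = 1/(2π·0.146·10.2) = 0.1069 m·K/W
ΣR = 6.870 m·K/W
ΔT = Q'·ΣR = 27.7 × 6.870 = 190.3 K
Heat flows inward, so T_out = T_in + ΔT = -163 + 190.3 = 27.3 °C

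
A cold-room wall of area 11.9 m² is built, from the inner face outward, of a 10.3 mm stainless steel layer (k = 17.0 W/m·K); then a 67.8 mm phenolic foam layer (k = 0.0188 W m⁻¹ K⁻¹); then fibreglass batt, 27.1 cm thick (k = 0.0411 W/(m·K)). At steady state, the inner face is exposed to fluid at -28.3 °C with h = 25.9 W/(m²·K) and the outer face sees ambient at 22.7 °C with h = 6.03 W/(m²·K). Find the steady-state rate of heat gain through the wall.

Q = 58.3 W

Resistance network (inner→outer):
  R_conv,in = 1/(hA) = 1/(25.9·11.9) = 0.003245 K/W
  R_stainless steel = L/(kA) = 0.0103/(17.0·11.9) = 5.091×10^-5 K/W
  R_phenolic foam = L/(kA) = 0.0678/(0.0188·11.9) = 0.3031 K/W
  R_fibreglass batt = L/(kA) = 0.271/(0.0411·11.9) = 0.5541 K/W
  R_conv,out = 1/(hA) = 1/(6.03·11.9) = 0.01394 K/W
ΣR = 0.003245 + 5.091×10^-5 + 0.3031 + 0.5541 + 0.01394 = 0.8744 K/W
Q = ΔT/ΣR = (-28.3 °C − 22.7 °C)/0.8744 = -58.3 W
(Negative Q ⇒ heat flows inward; heat gain = 58.3 W.)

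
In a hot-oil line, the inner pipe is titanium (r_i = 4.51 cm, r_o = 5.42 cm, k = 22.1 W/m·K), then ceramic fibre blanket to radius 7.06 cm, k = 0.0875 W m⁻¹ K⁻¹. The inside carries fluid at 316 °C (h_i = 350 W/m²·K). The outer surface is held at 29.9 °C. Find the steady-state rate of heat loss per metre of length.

Resistance network (inner→outer):
  R'_conv,in = 1/(2πr h) = 1/(2π·0.0451·350) = 0.01008 m·K/W
  R'_titanium = ln(0.0542/0.0451)/(2πk) = 0.1838/(2π·22.1) = 0.001324 m·K/W
  R'_ceramic fibre blanket = ln(0.0706/0.0542)/(2πk) = 0.2643/(2π·0.0875) = 0.4808 m·K/W
ΣR = 0.01008 + 0.001324 + 0.4808 = 0.4922 m·K/W
Q' = ΔT/ΣR = (316 °C − 29.9 °C)/0.4922 = 581 W/m

Q' = 581 W/m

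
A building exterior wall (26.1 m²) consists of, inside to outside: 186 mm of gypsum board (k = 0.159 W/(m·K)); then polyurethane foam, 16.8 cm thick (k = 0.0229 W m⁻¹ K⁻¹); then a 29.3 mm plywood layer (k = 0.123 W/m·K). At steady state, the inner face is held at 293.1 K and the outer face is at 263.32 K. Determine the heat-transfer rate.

Q = 88.9 W

Treat each layer as a resistance in series:
  R_gypsum board = L/(kA) = 0.186/(0.159·26.1) = 0.04482 K/W
  R_polyurethane foam = L/(kA) = 0.168/(0.0229·26.1) = 0.2811 K/W
  R_plywood = L/(kA) = 0.0293/(0.123·26.1) = 0.009127 K/W
ΣR = 0.04482 + 0.2811 + 0.009127 = 0.3350 K/W
Q = ΔT/ΣR = (293.1 K − 263.32 K)/0.3350 = 88.9 W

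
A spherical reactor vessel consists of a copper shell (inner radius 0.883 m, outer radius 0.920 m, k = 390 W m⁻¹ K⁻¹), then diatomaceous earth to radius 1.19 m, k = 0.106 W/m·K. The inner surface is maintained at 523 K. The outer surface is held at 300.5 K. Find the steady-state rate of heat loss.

Q = 1200 W

Treat each layer as a resistance in series:
  R_copper = (1/0.883 − 1/0.920)/(4πk) = 0.04555/(4π·390) = 9.293×10^-6 K/W
  R_diatomaceous earth = (1/0.920 − 1/1.19)/(4πk) = 0.2466/(4π·0.106) = 0.1851 K/W
ΣR = 9.293×10^-6 + 0.1851 = 0.1851 K/W
Q = ΔT/ΣR = (523 K − 300.5 K)/0.1851 = 1200 W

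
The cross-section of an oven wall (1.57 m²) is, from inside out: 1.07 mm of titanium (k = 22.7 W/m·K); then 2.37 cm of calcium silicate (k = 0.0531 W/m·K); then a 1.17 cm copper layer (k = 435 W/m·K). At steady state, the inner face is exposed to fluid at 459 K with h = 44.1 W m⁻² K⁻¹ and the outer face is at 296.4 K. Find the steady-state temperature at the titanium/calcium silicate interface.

Treat each layer as a resistance in series:
  R_conv,in = 1/(hA) = 1/(44.1·1.57) = 0.01444 K/W
  R_titanium = L/(kA) = 0.00107/(22.7·1.57) = 3.002×10^-5 K/W
  R_calcium silicate = L/(kA) = 0.0237/(0.0531·1.57) = 0.2843 K/W
  R_copper = L/(kA) = 0.0117/(435·1.57) = 1.713×10^-5 K/W
ΣR = 0.01444 + 3.002×10^-5 + 0.2843 + 1.713×10^-5 = 0.2988 K/W
Q = ΔT/ΣR = (459 K − 296.4 K)/0.2988 = 544.2 W
From the inner boundary to the titanium/calcium silicate interface, ΣR_partial = 0.01447 K/W.
T_interface = T_in − Q·ΣR_partial = 459 K − (544.2)(0.01447) = 451 K

T = 451 K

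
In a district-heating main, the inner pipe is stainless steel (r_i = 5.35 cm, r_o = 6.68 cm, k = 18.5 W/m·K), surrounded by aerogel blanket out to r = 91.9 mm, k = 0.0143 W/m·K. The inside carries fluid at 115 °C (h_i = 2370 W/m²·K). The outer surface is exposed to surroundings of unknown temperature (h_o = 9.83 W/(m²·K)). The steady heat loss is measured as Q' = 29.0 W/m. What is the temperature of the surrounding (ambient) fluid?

Series resistances:
  R'_conv,in = 1/(2πr h) = 1/(2π·0.0535·2370) = 0.001255 m·K/W
  R'_stainless steel = ln(0.0668/0.0535)/(2πk) = 0.2220/(2π·18.5) = 0.001910 m·K/W
  R'_aerogel blanket = ln(0.0919/0.0668)/(2πk) = 0.3190/(2π·0.0143) = 3.550 m·K/W
  R'_conv,out = 1/(2πr h) = 1/(2π·0.0919·9.83) = 0.1762 m·K/W
ΣR = 3.730 m·K/W
ΔT = Q'·ΣR = 29.0 × 3.730 = 108.2 K
Heat flows outward, so T_out = T_in − ΔT = 115 − 108.2 = 6.8 °C

T_out = 6.8 °C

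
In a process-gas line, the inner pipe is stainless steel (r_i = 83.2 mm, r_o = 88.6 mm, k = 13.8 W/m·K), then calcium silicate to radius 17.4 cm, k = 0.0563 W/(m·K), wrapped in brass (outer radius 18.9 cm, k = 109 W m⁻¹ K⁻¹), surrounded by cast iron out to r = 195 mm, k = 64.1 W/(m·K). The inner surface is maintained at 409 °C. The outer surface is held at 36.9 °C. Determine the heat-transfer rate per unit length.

Q' = 195 W/m

Resistance network (inner→outer):
  R'_stainless steel = ln(0.0886/0.0832)/(2πk) = 0.06288/(2π·13.8) = 7.252×10^-4 m·K/W
  R'_calcium silicate = ln(0.174/0.0886)/(2πk) = 0.6749/(2π·0.0563) = 1.908 m·K/W
  R'_brass = ln(0.189/0.174)/(2πk) = 0.08269/(2π·109) = 1.207×10^-4 m·K/W
  R'_cast iron = ln(0.195/0.189)/(2πk) = 0.03125/(2π·64.1) = 7.760×10^-5 m·K/W
ΣR = 7.252×10^-4 + 1.908 + 1.207×10^-4 + 7.760×10^-5 = 1.909 m·K/W
Q' = ΔT/ΣR = (409 °C − 36.9 °C)/1.909 = 195 W/m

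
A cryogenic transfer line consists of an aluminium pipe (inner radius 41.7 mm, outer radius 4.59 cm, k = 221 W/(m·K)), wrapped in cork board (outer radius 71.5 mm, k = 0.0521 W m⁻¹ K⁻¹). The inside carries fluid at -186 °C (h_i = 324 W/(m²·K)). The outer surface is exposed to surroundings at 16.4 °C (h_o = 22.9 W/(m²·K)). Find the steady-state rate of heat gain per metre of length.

Series thermal resistances, inner to outer:
  R'_conv,in = 1/(2πr h) = 1/(2π·0.0417·324) = 0.01178 m·K/W
  R'_aluminium = ln(0.0459/0.0417)/(2πk) = 0.09596/(2π·221) = 6.911×10^-5 m·K/W
  R'_cork board = ln(0.0715/0.0459)/(2πk) = 0.4432/(2π·0.0521) = 1.354 m·K/W
  R'_conv,out = 1/(2πr h) = 1/(2π·0.0715·22.9) = 0.09720 m·K/W
ΣR = 0.01178 + 6.911×10^-5 + 1.354 + 0.09720 = 1.463 m·K/W
Q' = ΔT/ΣR = (-186 °C − 16.4 °C)/1.463 = -138 W/m
(Negative Q' ⇒ heat flows inward; heat gain = 138 W/m.)

Q' = 138 W/m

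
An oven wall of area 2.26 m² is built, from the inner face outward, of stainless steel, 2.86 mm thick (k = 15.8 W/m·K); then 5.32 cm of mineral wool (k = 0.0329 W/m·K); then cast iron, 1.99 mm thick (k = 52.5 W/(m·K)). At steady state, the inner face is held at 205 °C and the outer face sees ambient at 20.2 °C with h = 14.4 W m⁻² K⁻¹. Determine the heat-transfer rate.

Resistance network (inner→outer):
  R_stainless steel = L/(kA) = 0.00286/(15.8·2.26) = 8.009×10^-5 K/W
  R_mineral wool = L/(kA) = 0.0532/(0.0329·2.26) = 0.7155 K/W
  R_cast iron = L/(kA) = 0.00199/(52.5·2.26) = 1.677×10^-5 K/W
  R_conv,out = 1/(hA) = 1/(14.4·2.26) = 0.03073 K/W
ΣR = 8.009×10^-5 + 0.7155 + 1.677×10^-5 + 0.03073 = 0.7463 K/W
Q = ΔT/ΣR = (205 °C − 20.2 °C)/0.7463 = 248 W

Q = 248 W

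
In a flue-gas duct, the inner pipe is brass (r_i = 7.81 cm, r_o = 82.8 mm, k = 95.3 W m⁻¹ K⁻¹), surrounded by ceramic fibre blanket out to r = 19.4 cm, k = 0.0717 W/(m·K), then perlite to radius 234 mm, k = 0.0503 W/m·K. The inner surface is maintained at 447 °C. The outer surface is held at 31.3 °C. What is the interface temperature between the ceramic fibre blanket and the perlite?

T = 131 °C

Treat each layer as a resistance in series:
  R'_brass = ln(0.0828/0.0781)/(2πk) = 0.05844/(2π·95.3) = 9.759×10^-5 m·K/W
  R'_ceramic fibre blanket = ln(0.194/0.0828)/(2πk) = 0.8514/(2π·0.0717) = 1.890 m·K/W
  R'_perlite = ln(0.234/0.194)/(2πk) = 0.1875/(2π·0.0503) = 0.5932 m·K/W
ΣR = 9.759×10^-5 + 1.890 + 0.5932 = 2.483 m·K/W
Q' = ΔT/ΣR = (447 °C − 31.3 °C)/2.483 = 167.4 W/m
From the inner boundary to the ceramic fibre blanket/perlite interface, ΣR_partial = 1.890 m·K/W.
T_interface = T_in − Q'·ΣR_partial = 447 °C − (167.4)(1.890) = 131 °C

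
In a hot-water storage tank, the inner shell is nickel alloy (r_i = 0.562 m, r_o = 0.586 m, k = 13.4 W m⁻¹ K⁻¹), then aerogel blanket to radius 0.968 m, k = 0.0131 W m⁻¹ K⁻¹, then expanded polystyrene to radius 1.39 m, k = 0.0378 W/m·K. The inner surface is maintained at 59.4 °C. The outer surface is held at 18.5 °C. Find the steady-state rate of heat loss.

Series thermal resistances, inner to outer:
  R_nickel alloy = (1/0.562 − 1/0.586)/(4πk) = 0.07287/(4π·13.4) = 4.328×10^-4 K/W
  R_aerogel blanket = (1/0.586 − 1/0.968)/(4πk) = 0.6734/(4π·0.0131) = 4.091 K/W
  R_expanded polystyrene = (1/0.968 − 1/1.39)/(4πk) = 0.3136/(4π·0.0378) = 0.6603 K/W
ΣR = 4.328×10^-4 + 4.091 + 0.6603 = 4.752 K/W
Q = ΔT/ΣR = (59.4 °C − 18.5 °C)/4.752 = 8.61 W

Q = 8.61 W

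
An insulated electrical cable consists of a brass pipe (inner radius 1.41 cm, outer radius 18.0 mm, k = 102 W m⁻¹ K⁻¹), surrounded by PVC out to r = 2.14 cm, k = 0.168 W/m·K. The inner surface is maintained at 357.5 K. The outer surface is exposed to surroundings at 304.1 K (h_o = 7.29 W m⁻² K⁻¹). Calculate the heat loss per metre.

Q' = 45.1 W/m

Resistance network (inner→outer):
  R'_brass = ln(0.0180/0.0141)/(2πk) = 0.2442/(2π·102) = 3.810×10^-4 m·K/W
  R'_PVC = ln(0.0214/0.0180)/(2πk) = 0.1730/(2π·0.168) = 0.1639 m·K/W
  R'_conv,out = 1/(2πr h) = 1/(2π·0.0214·7.29) = 1.020 m·K/W
ΣR = 3.810×10^-4 + 0.1639 + 1.020 = 1.184 m·K/W
Q' = ΔT/ΣR = (357.5 K − 304.1 K)/1.184 = 45.1 W/m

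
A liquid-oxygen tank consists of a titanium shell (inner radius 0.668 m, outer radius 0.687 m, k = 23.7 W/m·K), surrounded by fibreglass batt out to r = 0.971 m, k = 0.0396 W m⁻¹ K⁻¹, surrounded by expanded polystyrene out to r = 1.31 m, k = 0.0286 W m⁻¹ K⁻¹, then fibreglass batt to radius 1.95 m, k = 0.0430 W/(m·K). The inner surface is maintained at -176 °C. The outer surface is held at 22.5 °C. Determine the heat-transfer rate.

Resistance network (inner→outer):
  R_titanium = (1/0.668 − 1/0.687)/(4πk) = 0.04140/(4π·23.7) = 1.390×10^-4 K/W
  R_fibreglass batt = (1/0.687 − 1/0.971)/(4πk) = 0.4257/(4π·0.0396) = 0.8555 K/W
  R_expanded polystyrene = (1/0.971 − 1/1.31)/(4πk) = 0.2665/(4π·0.0286) = 0.7415 K/W
  R_fibreglass batt = (1/1.31 − 1/1.95)/(4πk) = 0.2505/(4π·0.0430) = 0.4637 K/W
ΣR = 1.390×10^-4 + 0.8555 + 0.7415 + 0.4637 = 2.061 K/W
Q = ΔT/ΣR = (-176 °C − 22.5 °C)/2.061 = -96.3 W
(Negative Q ⇒ heat flows inward; heat gain = 96.3 W.)

Q = 96.3 W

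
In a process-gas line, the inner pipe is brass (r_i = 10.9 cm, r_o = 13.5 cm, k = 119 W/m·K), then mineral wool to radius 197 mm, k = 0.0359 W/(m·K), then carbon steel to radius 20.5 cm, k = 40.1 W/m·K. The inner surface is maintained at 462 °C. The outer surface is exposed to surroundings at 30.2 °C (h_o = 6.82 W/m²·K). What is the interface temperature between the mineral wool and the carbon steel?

T = 57.7 °C

Series thermal resistances, inner to outer:
  R'_brass = ln(0.135/0.109)/(2πk) = 0.2139/(2π·119) = 2.861×10^-4 m·K/W
  R'_mineral wool = ln(0.197/0.135)/(2πk) = 0.3779/(2π·0.0359) = 1.675 m·K/W
  R'_carbon steel = ln(0.205/0.197)/(2πk) = 0.03981/(2π·40.1) = 1.580×10^-4 m·K/W
  R'_conv,out = 1/(2πr h) = 1/(2π·0.205·6.82) = 0.1138 m·K/W
ΣR = 2.861×10^-4 + 1.675 + 1.580×10^-4 + 0.1138 = 1.789 m·K/W
Q' = ΔT/ΣR = (462 °C − 30.2 °C)/1.789 = 241.4 W/m
From the inner boundary to the mineral wool/carbon steel interface, ΣR_partial = 1.675 m·K/W.
T_interface = T_in − Q'·ΣR_partial = 462 °C − (241.4)(1.675) = 57.7 °C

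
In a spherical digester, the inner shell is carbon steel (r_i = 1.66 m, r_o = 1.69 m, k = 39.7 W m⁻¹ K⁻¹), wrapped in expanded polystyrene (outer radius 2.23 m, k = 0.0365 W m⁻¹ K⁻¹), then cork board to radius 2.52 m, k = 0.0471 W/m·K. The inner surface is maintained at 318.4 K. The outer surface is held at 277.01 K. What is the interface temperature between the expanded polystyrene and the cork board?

T = 286.0 K

Resistance network (inner→outer):
  R_carbon steel = (1/1.66 − 1/1.69)/(4πk) = 0.01069/(4π·39.7) = 2.144×10^-5 K/W
  R_expanded polystyrene = (1/1.69 − 1/2.23)/(4πk) = 0.1433/(4π·0.0365) = 0.3124 K/W
  R_cork board = (1/2.23 − 1/2.52)/(4πk) = 0.05161/(4π·0.0471) = 0.08719 K/W
ΣR = 2.144×10^-5 + 0.3124 + 0.08719 = 0.3996 K/W
Q = ΔT/ΣR = (318.4 K − 277.01 K)/0.3996 = 103.6 W
From the inner boundary to the expanded polystyrene/cork board interface, ΣR_partial = 0.3124 K/W.
T_interface = T_in − Q·ΣR_partial = 318.4 K − (103.6)(0.3124) = 286.0 K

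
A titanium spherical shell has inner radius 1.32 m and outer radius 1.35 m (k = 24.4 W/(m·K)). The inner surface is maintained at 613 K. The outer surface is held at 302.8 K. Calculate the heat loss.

Q = 4πk·ΔT/(1/r₁ − 1/r₂) = 4π × 24.4 × 310.2 / (1/1.32 − 1/1.35) = 5.65×10^6 W

Q = 5650 kW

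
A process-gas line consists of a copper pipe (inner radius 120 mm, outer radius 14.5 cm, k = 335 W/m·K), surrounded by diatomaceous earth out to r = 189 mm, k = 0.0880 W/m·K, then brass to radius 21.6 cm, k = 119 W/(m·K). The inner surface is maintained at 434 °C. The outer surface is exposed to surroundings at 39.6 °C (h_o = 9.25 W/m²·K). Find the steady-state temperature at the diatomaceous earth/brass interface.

Series thermal resistances, inner to outer:
  R'_copper = ln(0.145/0.120)/(2πk) = 0.1892/(2π·335) = 8.991×10^-5 m·K/W
  R'_diatomaceous earth = ln(0.189/0.145)/(2πk) = 0.2650/(2π·0.0880) = 0.4793 m·K/W
  R'_brass = ln(0.216/0.189)/(2πk) = 0.1335/(2π·119) = 1.786×10^-4 m·K/W
  R'_conv,out = 1/(2πr h) = 1/(2π·0.216·9.25) = 0.07966 m·K/W
ΣR = 8.991×10^-5 + 0.4793 + 1.786×10^-4 + 0.07966 = 0.5592 m·K/W
Q' = ΔT/ΣR = (434 °C − 39.6 °C)/0.5592 = 705.3 W/m
From the inner boundary to the diatomaceous earth/brass interface, ΣR_partial = 0.4794 m·K/W.
T_interface = T_in − Q'·ΣR_partial = 434 °C − (705.3)(0.4794) = 95.9 °C

T = 95.9 °C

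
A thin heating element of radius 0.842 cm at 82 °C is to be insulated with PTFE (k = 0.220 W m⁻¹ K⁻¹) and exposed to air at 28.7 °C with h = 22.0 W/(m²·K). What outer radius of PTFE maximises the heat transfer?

r_cr = 1.00 cm

For a cylinder, r_cr = k_ins/h = 0.220/22.0 = 0.0100 m = 1.00 cm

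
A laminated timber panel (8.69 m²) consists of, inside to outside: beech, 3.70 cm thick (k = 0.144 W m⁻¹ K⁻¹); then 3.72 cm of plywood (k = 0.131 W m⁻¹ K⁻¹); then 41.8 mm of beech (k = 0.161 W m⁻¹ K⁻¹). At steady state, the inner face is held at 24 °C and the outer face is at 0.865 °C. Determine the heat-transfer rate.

Q = 251 W

Resistance network (inner→outer):
  R_beech = L/(kA) = 0.0370/(0.144·8.69) = 0.02957 K/W
  R_plywood = L/(kA) = 0.0372/(0.131·8.69) = 0.03268 K/W
  R_beech = L/(kA) = 0.0418/(0.161·8.69) = 0.02988 K/W
ΣR = 0.02957 + 0.03268 + 0.02988 = 0.09213 K/W
Q = ΔT/ΣR = (24 °C − 0.865 °C)/0.09213 = 251 W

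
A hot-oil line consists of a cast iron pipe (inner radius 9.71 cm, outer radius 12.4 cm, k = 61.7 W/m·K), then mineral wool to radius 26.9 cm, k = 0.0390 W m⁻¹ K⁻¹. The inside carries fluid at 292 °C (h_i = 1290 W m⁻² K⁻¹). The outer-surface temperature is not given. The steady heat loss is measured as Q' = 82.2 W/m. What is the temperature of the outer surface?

Sum the resistances:
  R'_conv,in = 1/(2πr h) = 1/(2π·0.0971·1290) = 0.001271 m·K/W
  R'_cast iron = ln(0.124/0.0971)/(2πk) = 0.2445/(2π·61.7) = 6.308×10^-4 m·K/W
  R'_mineral wool = ln(0.269/0.124)/(2πk) = 0.7744/(2π·0.0390) = 3.160 m·K/W
ΣR = 3.162 m·K/W
ΔT = Q'·ΣR = 82.2 × 3.162 = 259.9 K
Heat flows outward, so T_out = T_in − ΔT = 292 − 259.9 = 32.1 °C

T_out = 32.1 °C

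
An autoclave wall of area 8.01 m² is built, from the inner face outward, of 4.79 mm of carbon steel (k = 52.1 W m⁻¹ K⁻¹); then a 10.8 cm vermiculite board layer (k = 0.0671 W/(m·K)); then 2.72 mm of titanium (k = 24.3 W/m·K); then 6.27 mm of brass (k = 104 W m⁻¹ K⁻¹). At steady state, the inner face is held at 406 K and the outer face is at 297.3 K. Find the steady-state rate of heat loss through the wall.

Treat each layer as a resistance in series:
  R_carbon steel = L/(kA) = 0.00479/(52.1·8.01) = 1.148×10^-5 K/W
  R_vermiculite board = L/(kA) = 0.108/(0.0671·8.01) = 0.2009 K/W
  R_titanium = L/(kA) = 0.00272/(24.3·8.01) = 1.397×10^-5 K/W
  R_brass = L/(kA) = 0.00627/(104·8.01) = 7.527×10^-6 K/W
ΣR = 1.148×10^-5 + 0.2009 + 1.397×10^-5 + 7.527×10^-6 = 0.2009 K/W
Q = ΔT/ΣR = (406 K − 297.3 K)/0.2009 = 541 W

Q = 541 W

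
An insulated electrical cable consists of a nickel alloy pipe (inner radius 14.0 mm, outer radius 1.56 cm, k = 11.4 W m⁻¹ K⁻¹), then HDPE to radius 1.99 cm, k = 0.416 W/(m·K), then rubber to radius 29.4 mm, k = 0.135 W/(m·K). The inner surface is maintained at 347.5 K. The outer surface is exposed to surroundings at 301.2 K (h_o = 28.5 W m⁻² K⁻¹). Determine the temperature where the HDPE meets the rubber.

T = 341.6 K

Resistance network (inner→outer):
  R'_nickel alloy = ln(0.0156/0.0140)/(2πk) = 0.1082/(2π·11.4) = 0.001511 m·K/W
  R'_HDPE = ln(0.0199/0.0156)/(2πk) = 0.2434/(2π·0.416) = 0.09314 m·K/W
  R'_rubber = ln(0.0294/0.0199)/(2πk) = 0.3903/(2π·0.135) = 0.4601 m·K/W
  R'_conv,out = 1/(2πr h) = 1/(2π·0.0294·28.5) = 0.1899 m·K/W
ΣR = 0.001511 + 0.09314 + 0.4601 + 0.1899 = 0.7447 m·K/W
Q' = ΔT/ΣR = (347.5 K − 301.2 K)/0.7447 = 62.17 W/m
From the inner boundary to the HDPE/rubber interface, ΣR_partial = 0.09465 m·K/W.
T_interface = T_in − Q'·ΣR_partial = 347.5 K − (62.17)(0.09465) = 341.6 K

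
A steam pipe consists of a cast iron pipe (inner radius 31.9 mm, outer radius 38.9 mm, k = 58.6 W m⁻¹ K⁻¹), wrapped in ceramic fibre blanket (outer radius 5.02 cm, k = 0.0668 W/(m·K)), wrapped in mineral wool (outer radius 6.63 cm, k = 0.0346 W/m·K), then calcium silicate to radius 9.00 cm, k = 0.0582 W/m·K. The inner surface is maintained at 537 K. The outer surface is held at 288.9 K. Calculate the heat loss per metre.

Q' = 91.1 W/m

Resistance network (inner→outer):
  R'_cast iron = ln(0.0389/0.0319)/(2πk) = 0.1984/(2π·58.6) = 5.388×10^-4 m·K/W
  R'_ceramic fibre blanket = ln(0.0502/0.0389)/(2πk) = 0.2550/(2π·0.0668) = 0.6076 m·K/W
  R'_mineral wool = ln(0.0663/0.0502)/(2πk) = 0.2782/(2π·0.0346) = 1.280 m·K/W
  R'_calcium silicate = ln(0.0900/0.0663)/(2πk) = 0.3056/(2π·0.0582) = 0.8358 m·K/W
ΣR = 5.388×10^-4 + 0.6076 + 1.280 + 0.8358 = 2.724 m·K/W
Q' = ΔT/ΣR = (537 K − 288.9 K)/2.724 = 91.1 W/m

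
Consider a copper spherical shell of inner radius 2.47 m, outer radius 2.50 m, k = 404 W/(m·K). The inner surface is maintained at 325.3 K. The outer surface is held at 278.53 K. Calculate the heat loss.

Q = 4πk·ΔT/(1/r₁ − 1/r₂) = 4π × 404 × 46.77 / (1/2.47 − 1/2.50) = 4.89×10^7 W

Q = 48900 kW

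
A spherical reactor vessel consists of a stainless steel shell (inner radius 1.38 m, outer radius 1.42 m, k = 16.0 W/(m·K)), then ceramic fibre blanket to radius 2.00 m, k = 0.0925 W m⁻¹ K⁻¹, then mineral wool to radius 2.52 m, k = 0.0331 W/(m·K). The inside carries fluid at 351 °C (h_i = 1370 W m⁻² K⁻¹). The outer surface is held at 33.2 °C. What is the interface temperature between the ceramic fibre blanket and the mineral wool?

Series thermal resistances, inner to outer:
  R_conv,in = 1/(4πr²h) = 1/(4π·1.38²·1370) = 3.050×10^-5 K/W
  R_stainless steel = (1/1.38 − 1/1.42)/(4πk) = 0.02041/(4π·16.0) = 1.015×10^-4 K/W
  R_ceramic fibre blanket = (1/1.42 − 1/2.00)/(4πk) = 0.2042/(4π·0.0925) = 0.1757 K/W
  R_mineral wool = (1/2.00 − 1/2.52)/(4πk) = 0.1032/(4π·0.0331) = 0.2480 K/W
ΣR = 3.050×10^-5 + 1.015×10^-4 + 0.1757 + 0.2480 = 0.4238 K/W
Q = ΔT/ΣR = (351 °C − 33.2 °C)/0.4238 = 749.9 W
From the inner boundary to the ceramic fibre blanket/mineral wool interface, ΣR_partial = 0.1758 K/W.
T_interface = T_in − Q·ΣR_partial = 351 °C − (749.9)(0.1758) = 219 °C

T = 219 °C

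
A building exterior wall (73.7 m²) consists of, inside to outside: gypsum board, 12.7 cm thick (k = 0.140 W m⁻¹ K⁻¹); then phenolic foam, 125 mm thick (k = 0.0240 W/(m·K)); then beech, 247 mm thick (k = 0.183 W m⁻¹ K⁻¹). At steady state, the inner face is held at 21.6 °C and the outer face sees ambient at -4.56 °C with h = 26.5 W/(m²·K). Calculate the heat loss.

Treat each layer as a resistance in series:
  R_gypsum board = L/(kA) = 0.127/(0.140·73.7) = 0.01231 K/W
  R_phenolic foam = L/(kA) = 0.125/(0.0240·73.7) = 0.07067 K/W
  R_beech = L/(kA) = 0.247/(0.183·73.7) = 0.01831 K/W
  R_conv,out = 1/(hA) = 1/(26.5·73.7) = 5.120×10^-4 K/W
ΣR = 0.01231 + 0.07067 + 0.01831 + 5.120×10^-4 = 0.1018 K/W
Q = ΔT/ΣR = (21.6 °C − -4.56 °C)/0.1018 = 257 W

Q = 257 W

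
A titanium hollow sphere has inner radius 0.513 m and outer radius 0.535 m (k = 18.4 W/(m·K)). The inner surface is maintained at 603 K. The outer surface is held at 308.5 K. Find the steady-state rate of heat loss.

Q = 4πk·ΔT/(1/r₁ − 1/r₂) = 4π × 18.4 × 294.5 / (1/0.513 − 1/0.535) = 8.49×10^5 W

Q = 849 kW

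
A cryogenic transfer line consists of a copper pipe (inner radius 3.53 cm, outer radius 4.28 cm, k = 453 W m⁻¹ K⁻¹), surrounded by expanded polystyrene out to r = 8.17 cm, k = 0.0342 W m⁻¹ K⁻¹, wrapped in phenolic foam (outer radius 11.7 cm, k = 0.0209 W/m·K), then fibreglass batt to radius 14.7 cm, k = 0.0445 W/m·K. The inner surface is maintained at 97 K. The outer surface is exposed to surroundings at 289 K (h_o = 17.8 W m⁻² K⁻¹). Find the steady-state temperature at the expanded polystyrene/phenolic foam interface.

T = 184.3 K

Series thermal resistances, inner to outer:
  R'_copper = ln(0.0428/0.0353)/(2πk) = 0.1927/(2π·453) = 6.769×10^-5 m·K/W
  R'_expanded polystyrene = ln(0.0817/0.0428)/(2πk) = 0.6465/(2π·0.0342) = 3.009 m·K/W
  R'_phenolic foam = ln(0.117/0.0817)/(2πk) = 0.3591/(2π·0.0209) = 2.735 m·K/W
  R'_fibreglass batt = ln(0.147/0.117)/(2πk) = 0.2283/(2π·0.0445) = 0.8164 m·K/W
  R'_conv,out = 1/(2πr h) = 1/(2π·0.147·17.8) = 0.06083 m·K/W
ΣR = 6.769×10^-5 + 3.009 + 2.735 + 0.8164 + 0.06083 = 6.621 m·K/W
Q' = ΔT/ΣR = (97 K − 289 K)/6.621 = -29.00 W/m
From the inner boundary to the expanded polystyrene/phenolic foam interface, ΣR_partial = 3.009 m·K/W.
T_interface = T_in − Q'·ΣR_partial = 97 K − (-29.00)(3.009) = 184.3 K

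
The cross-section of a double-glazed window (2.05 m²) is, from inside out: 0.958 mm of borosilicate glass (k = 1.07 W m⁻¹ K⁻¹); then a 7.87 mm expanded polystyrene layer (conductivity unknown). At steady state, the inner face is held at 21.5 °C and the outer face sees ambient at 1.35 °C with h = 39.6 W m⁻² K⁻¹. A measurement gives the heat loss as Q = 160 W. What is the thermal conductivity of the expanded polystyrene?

ΣR = ΔT/Q = |21.5 − 1.35|/160 = 0.1259 K/W
Known resistances:
  R_borosilicate glass = L/(kA) = 9.58×10^-4/(1.07·2.05) = 4.367×10^-4 K/W
  R_conv,out = 1/(hA) = 1/(39.6·2.05) = 0.01232 K/W
R_expanded polystyrene = ΣR − ΣR_known = 0.1259 − 0.01276 = 0.1131 K/W
L/(kA) = 0.1131 ⇒ k = 0.00787/(0.1131·2.05) = 0.0339 W/m·K

k = 0.0339 W/m·K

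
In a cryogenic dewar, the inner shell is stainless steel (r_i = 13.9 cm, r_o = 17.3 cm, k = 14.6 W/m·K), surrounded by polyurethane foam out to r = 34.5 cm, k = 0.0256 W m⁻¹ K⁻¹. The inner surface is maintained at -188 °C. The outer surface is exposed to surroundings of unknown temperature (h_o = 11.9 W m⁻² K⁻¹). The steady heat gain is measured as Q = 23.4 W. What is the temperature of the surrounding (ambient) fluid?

T_out = 23.1 °C

Series resistances:
  R_stainless steel = (1/0.139 − 1/0.173)/(4πk) = 1.414/(4π·14.6) = 0.007706 K/W
  R_polyurethane foam = (1/0.173 − 1/0.345)/(4πk) = 2.882/(4π·0.0256) = 8.958 K/W
  R_conv,out = 1/(4πr²h) = 1/(4π·0.345²·11.9) = 0.05618 K/W
ΣR = 9.022 K/W
ΔT = Q·ΣR = 23.4 × 9.022 = 211.1 K
Heat flows inward, so T_out = T_in + ΔT = -188 + 211.1 = 23.1 °C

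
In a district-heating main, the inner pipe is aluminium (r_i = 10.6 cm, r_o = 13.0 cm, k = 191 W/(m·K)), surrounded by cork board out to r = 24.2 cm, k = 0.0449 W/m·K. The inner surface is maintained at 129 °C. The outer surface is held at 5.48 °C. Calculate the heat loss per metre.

Q' = 56.1 W/m

Series thermal resistances, inner to outer:
  R'_aluminium = ln(0.130/0.106)/(2πk) = 0.2041/(2π·191) = 1.701×10^-4 m·K/W
  R'_cork board = ln(0.242/0.130)/(2πk) = 0.6214/(2π·0.0449) = 2.203 m·K/W
ΣR = 1.701×10^-4 + 2.203 = 2.203 m·K/W
Q' = ΔT/ΣR = (129 °C − 5.48 °C)/2.203 = 56.1 W/m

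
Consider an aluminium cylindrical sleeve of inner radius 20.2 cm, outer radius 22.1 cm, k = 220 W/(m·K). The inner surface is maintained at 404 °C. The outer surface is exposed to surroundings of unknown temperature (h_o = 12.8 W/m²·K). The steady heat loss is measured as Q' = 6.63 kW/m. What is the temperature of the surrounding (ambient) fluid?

Sum the resistances:
  R'_aluminium = ln(0.221/0.202)/(2πk) = 0.08990/(2π·220) = 6.503×10^-5 m·K/W
  R'_conv,out = 1/(2πr h) = 1/(2π·0.221·12.8) = 0.05626 m·K/W
ΣR = 0.05633 m·K/W
ΔT = Q'·ΣR = 6630 × 0.05633 = 373.5 K
Heat flows outward, so T_out = T_in − ΔT = 404 − 373.5 = 30.5 °C

T_out = 30.5 °C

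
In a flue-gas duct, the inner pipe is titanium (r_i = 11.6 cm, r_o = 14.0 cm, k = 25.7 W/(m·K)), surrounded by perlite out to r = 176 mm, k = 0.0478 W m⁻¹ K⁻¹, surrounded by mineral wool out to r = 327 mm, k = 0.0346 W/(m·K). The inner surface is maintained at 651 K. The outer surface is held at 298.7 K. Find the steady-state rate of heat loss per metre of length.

Series thermal resistances, inner to outer:
  R'_titanium = ln(0.140/0.116)/(2πk) = 0.1881/(2π·25.7) = 0.001165 m·K/W
  R'_perlite = ln(0.176/0.140)/(2πk) = 0.2288/(2π·0.0478) = 0.7620 m·K/W
  R'_mineral wool = ln(0.327/0.176)/(2πk) = 0.6195/(2π·0.0346) = 2.849 m·K/W
ΣR = 0.001165 + 0.7620 + 2.849 = 3.612 m·K/W
Q' = ΔT/ΣR = (651 K − 298.7 K)/3.612 = 97.5 W/m

Q' = 97.5 W/m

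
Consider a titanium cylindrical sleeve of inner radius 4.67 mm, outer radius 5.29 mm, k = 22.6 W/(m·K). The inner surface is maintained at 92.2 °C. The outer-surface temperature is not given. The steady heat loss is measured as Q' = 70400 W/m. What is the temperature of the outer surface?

Series resistances:
  R'_titanium = ln(0.00529/0.00467)/(2πk) = 0.1247/(2π·22.6) = 8.779×10^-4 m·K/W
ΣR = 8.779×10^-4 m·K/W
ΔT = Q'·ΣR = 70400 × 8.779×10^-4 = 61.80 K
Heat flows outward, so T_out = T_in − ΔT = 92.2 − 61.80 = 30.4 °C

T_out = 30.4 °C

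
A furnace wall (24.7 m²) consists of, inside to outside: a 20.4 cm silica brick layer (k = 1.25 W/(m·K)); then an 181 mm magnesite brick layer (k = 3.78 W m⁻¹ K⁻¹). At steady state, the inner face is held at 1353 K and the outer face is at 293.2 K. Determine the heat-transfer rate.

Resistance network (inner→outer):
  R_silica brick = L/(kA) = 0.204/(1.25·24.7) = 0.006607 K/W
  R_magnesite brick = L/(kA) = 0.181/(3.78·24.7) = 0.001939 K/W
ΣR = 0.006607 + 0.001939 = 0.008546 K/W
Q = ΔT/ΣR = (1353 K − 293.2 K)/0.008546 = 1.24×10^5 W

Q = 1.24×10^5 W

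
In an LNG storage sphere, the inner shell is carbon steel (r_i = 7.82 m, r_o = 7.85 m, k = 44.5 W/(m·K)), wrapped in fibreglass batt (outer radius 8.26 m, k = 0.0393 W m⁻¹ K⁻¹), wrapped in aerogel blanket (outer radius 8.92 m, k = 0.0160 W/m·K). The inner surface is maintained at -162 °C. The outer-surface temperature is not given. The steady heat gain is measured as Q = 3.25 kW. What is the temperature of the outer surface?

T_out = 24.4 °C

Series resistances:
  R_carbon steel = (1/7.82 − 1/7.85)/(4πk) = 4.887×10^-4/(4π·44.5) = 8.739×10^-7 K/W
  R_fibreglass batt = (1/7.85 − 1/8.26)/(4πk) = 0.006323/(4π·0.0393) = 0.01280 K/W
  R_aerogel blanket = (1/8.26 − 1/8.92)/(4πk) = 0.008958/(4π·0.0160) = 0.04455 K/W
ΣR = 0.05736 K/W
ΔT = Q·ΣR = 3250 × 0.05736 = 186.4 K
Heat flows inward, so T_out = T_in + ΔT = -162 + 186.4 = 24.4 °C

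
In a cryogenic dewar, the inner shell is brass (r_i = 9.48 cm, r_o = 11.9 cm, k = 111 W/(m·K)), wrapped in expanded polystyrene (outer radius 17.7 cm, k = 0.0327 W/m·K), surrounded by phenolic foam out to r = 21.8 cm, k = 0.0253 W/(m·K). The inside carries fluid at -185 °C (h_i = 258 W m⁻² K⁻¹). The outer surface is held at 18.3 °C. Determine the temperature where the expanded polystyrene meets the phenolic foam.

T = -49.1 °C

Resistance network (inner→outer):
  R_conv,in = 1/(4πr²h) = 1/(4π·0.0948²·258) = 0.03432 K/W
  R_brass = (1/0.0948 − 1/0.119)/(4πk) = 2.145/(4π·111) = 0.001538 K/W
  R_expanded polystyrene = (1/0.119 − 1/0.177)/(4πk) = 2.754/(4π·0.0327) = 6.701 K/W
  R_phenolic foam = (1/0.177 − 1/0.218)/(4πk) = 1.063/(4π·0.0253) = 3.342 K/W
ΣR = 0.03432 + 0.001538 + 6.701 + 3.342 = 10.08 K/W
Q = ΔT/ΣR = (-185 °C − 18.3 °C)/10.08 = -20.17 W
From the inner boundary to the expanded polystyrene/phenolic foam interface, ΣR_partial = 6.737 K/W.
T_interface = T_in − Q·ΣR_partial = -185 °C − (-20.17)(6.737) = -49.1 °C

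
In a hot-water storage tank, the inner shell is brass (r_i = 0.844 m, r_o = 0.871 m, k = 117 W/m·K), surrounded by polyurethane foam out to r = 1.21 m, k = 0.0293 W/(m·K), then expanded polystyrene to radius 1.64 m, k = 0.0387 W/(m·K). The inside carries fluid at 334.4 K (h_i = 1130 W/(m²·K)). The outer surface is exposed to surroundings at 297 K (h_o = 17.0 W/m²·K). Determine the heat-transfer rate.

Treat each layer as a resistance in series:
  R_conv,in = 1/(4πr²h) = 1/(4π·0.844²·1130) = 9.886×10^-5 K/W
  R_brass = (1/0.844 − 1/0.871)/(4πk) = 0.03673/(4π·117) = 2.498×10^-5 K/W
  R_polyurethane foam = (1/0.871 − 1/1.21)/(4πk) = 0.3217/(4π·0.0293) = 0.8736 K/W
  R_expanded polystyrene = (1/1.21 − 1/1.64)/(4πk) = 0.2167/(4π·0.0387) = 0.4456 K/W
  R_conv,out = 1/(4πr²h) = 1/(4π·1.64²·17.0) = 0.001740 K/W
ΣR = 9.886×10^-5 + 2.498×10^-5 + 0.8736 + 0.4456 + 0.001740 = 1.321 K/W
Q = ΔT/ΣR = (334.4 K − 297 K)/1.321 = 28.3 W

Q = 28.3 W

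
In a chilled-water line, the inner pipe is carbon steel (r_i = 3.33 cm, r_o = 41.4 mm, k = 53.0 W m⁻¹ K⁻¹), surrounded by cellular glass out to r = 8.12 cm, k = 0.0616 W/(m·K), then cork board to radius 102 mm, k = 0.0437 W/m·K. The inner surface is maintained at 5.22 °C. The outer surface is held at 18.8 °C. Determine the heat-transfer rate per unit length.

Q' = 5.28 W/m

Treat each layer as a resistance in series:
  R'_carbon steel = ln(0.0414/0.0333)/(2πk) = 0.2177/(2π·53.0) = 6.538×10^-4 m·K/W
  R'_cellular glass = ln(0.0812/0.0414)/(2πk) = 0.6736/(2π·0.0616) = 1.740 m·K/W
  R'_cork board = ln(0.102/0.0812)/(2πk) = 0.2281/(2π·0.0437) = 0.8306 m·K/W
ΣR = 6.538×10^-4 + 1.740 + 0.8306 = 2.571 m·K/W
Q' = ΔT/ΣR = (5.22 °C − 18.8 °C)/2.571 = -5.28 W/m
(Negative Q' ⇒ heat flows inward; heat gain = 5.28 W/m.)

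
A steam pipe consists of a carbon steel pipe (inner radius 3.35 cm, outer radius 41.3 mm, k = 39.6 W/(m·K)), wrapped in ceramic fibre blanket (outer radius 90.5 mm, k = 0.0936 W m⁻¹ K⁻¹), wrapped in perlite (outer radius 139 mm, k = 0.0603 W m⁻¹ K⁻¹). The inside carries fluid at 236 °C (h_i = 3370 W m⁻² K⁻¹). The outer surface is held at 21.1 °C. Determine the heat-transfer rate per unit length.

Q' = 87.0 W/m

Series thermal resistances, inner to outer:
  R'_conv,in = 1/(2πr h) = 1/(2π·0.0335·3370) = 0.001410 m·K/W
  R'_carbon steel = ln(0.0413/0.0335)/(2πk) = 0.2093/(2π·39.6) = 8.413×10^-4 m·K/W
  R'_ceramic fibre blanket = ln(0.0905/0.0413)/(2πk) = 0.7845/(2π·0.0936) = 1.334 m·K/W
  R'_perlite = ln(0.139/0.0905)/(2πk) = 0.4291/(2π·0.0603) = 1.133 m·K/W
ΣR = 0.001410 + 8.413×10^-4 + 1.334 + 1.133 = 2.469 m·K/W
Q' = ΔT/ΣR = (236 °C − 21.1 °C)/2.469 = 87.0 W/m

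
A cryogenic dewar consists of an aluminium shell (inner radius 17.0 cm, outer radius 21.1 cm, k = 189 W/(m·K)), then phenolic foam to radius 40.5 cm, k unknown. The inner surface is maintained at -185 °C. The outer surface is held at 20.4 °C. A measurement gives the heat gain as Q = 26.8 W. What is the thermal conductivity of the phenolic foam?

k = 0.0236 W/m·K

ΣR = ΔT/Q = |-185 − 20.4|/26.8 = 7.664 K/W
Known resistances:
  R_aluminium = (1/0.170 − 1/0.211)/(4πk) = 1.143/(4π·189) = 4.813×10^-4 K/W
R_phenolic foam = ΣR − ΣR_known = 7.664 − 4.813×10^-4 = 7.664 K/W
(1/r₁−1/r₂)/(4πk) = 7.664 ⇒ k = 2.270/(4π·7.664) = 0.0236 W/m·K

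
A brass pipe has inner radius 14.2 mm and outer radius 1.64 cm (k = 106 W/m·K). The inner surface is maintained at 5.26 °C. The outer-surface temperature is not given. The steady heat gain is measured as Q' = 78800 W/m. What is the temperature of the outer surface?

T_out = 22.3 °C

Sum the resistances:
  R'_brass = ln(0.0164/0.0142)/(2πk) = 0.1440/(2π·106) = 2.163×10^-4 m·K/W
ΣR = 2.163×10^-4 m·K/W
ΔT = Q'·ΣR = 78800 × 2.163×10^-4 = 17.04 K
Heat flows inward, so T_out = T_in + ΔT = 5.26 + 17.04 = 22.3 °C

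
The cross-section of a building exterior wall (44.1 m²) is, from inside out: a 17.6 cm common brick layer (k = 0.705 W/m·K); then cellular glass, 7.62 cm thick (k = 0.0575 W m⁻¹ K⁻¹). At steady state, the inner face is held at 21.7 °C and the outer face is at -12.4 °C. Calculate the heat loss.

Series thermal resistances, inner to outer:
  R_common brick = L/(kA) = 0.176/(0.705·44.1) = 0.005661 K/W
  R_cellular glass = L/(kA) = 0.0762/(0.0575·44.1) = 0.03005 K/W
ΣR = 0.005661 + 0.03005 = 0.03571 K/W
Q = ΔT/ΣR = (21.7 °C − -12.4 °C)/0.03571 = 955 W

Q = 955 W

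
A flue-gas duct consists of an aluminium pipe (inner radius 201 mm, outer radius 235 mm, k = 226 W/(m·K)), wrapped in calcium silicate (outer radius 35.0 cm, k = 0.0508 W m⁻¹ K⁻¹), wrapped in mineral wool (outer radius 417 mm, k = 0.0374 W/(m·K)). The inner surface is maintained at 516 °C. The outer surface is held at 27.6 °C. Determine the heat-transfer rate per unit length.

Treat each layer as a resistance in series:
  R'_aluminium = ln(0.235/0.201)/(2πk) = 0.1563/(2π·226) = 1.101×10^-4 m·K/W
  R'_calcium silicate = ln(0.350/0.235)/(2πk) = 0.3983/(2π·0.0508) = 1.248 m·K/W
  R'_mineral wool = ln(0.417/0.350)/(2πk) = 0.1752/(2π·0.0374) = 0.7454 m·K/W
ΣR = 1.101×10^-4 + 1.248 + 0.7454 = 1.994 m·K/W
Q' = ΔT/ΣR = (516 °C − 27.6 °C)/1.994 = 245 W/m

Q' = 245 W/m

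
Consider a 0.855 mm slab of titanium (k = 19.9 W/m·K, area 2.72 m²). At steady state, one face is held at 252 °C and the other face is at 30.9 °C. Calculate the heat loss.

Q = kA·ΔT/L = 19.9 × 2.72 × |252 °C − 30.9 °C| / 8.55×10^-4 = 1.40×10^7 W

Q = 1.40×10^7 W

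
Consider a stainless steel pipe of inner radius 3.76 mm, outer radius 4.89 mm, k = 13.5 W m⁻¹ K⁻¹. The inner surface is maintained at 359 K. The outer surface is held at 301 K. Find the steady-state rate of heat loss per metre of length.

Q' = 2πk·ΔT/ln(r₂/r₁) = 2π × 13.5 × 58 / ln(0.00489/0.00376) = 18700 W/m

Q' = 18.7 kW/m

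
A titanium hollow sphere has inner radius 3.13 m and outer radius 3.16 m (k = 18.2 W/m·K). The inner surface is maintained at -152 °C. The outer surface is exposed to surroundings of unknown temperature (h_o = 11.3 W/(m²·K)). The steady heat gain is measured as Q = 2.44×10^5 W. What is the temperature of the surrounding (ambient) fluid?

Series resistances:
  R_titanium = (1/3.13 − 1/3.16)/(4πk) = 0.003033/(4π·18.2) = 1.326×10^-5 K/W
  R_conv,out = 1/(4πr²h) = 1/(4π·3.16²·11.3) = 7.052×10^-4 K/W
ΣR = 7.185×10^-4 K/W
ΔT = Q·ΣR = 2.44×10^5 × 7.185×10^-4 = 175.3 K
Heat flows inward, so T_out = T_in + ΔT = -152 + 175.3 = 23.3 °C

T_out = 23.3 °C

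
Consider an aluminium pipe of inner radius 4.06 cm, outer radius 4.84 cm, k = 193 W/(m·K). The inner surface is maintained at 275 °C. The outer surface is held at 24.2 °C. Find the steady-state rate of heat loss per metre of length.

Q' = 1730 kW/m

Q' = 2πk·ΔT/ln(r₂/r₁) = 2π × 193 × 250.8 / ln(0.0484/0.0406) = 1.73×10^6 W/m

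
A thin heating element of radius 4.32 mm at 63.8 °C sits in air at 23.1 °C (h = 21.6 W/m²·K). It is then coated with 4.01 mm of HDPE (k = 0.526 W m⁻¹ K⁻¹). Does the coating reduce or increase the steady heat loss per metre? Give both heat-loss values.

increases: 23.9 → 37.6 W/m

Critical radius for a cylinder: r_cr = k/h = 0.0244 m = 2.44 cm.
Outer radius after coating: r₂ = 0.00432 + 0.00401 = 0.00833 m.
Since r₁ < r_cr and r₂ ≤ r_cr, the coating moves toward the maximum at r_cr — heat loss rises.
Bare: R = 1/(2πr₁h) = 1.706 m·K/W; Q = 40.7/1.706 = 23.9 W/m.
Coated: R = R_cond + R_conv = 1.083 m·K/W; Q = 40.7/1.083 = 37.6 W/m.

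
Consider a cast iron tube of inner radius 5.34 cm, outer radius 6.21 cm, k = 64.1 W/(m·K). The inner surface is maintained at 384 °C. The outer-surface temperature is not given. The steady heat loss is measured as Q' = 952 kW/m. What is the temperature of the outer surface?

Series resistances:
  R'_cast iron = ln(0.0621/0.0534)/(2πk) = 0.1509/(2π·64.1) = 3.748×10^-4 m·K/W
ΣR = 3.748×10^-4 m·K/W
ΔT = Q'·ΣR = 9.52×10^5 × 3.748×10^-4 = 356.8 K
Heat flows outward, so T_out = T_in − ΔT = 384 − 356.8 = 27.2 °C

T_out = 27.2 °C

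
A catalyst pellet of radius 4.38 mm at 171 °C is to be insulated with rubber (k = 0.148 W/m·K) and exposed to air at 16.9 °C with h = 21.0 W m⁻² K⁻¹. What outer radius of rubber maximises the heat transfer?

For a sphere, r_cr = 2k_ins/h = 2·0.148/21.0 = 0.0141 m = 1.41 cm

r_cr = 1.41 cm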